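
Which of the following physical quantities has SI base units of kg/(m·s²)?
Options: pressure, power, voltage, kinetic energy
Checking the SI base units of each option:
  pressure (P = F/A): kg/(m·s²)  ✓ matches
  power (P = W/t): kg·m²/s³  ✗
  voltage (V = IR): kg·m²/(s³·A)  ✗
  kinetic energy (E = ½mv²): kg·m²/s²  ✗

Only pressure has units kg/(m·s²).

Answer: pressure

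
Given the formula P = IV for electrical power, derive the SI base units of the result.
Units of each symbol in P = IV:
  I (current): A
  V (voltage, in volts): kg·m²/(s³·A)

Multiplying the contributions: [A] · [kg·m²/(s³·A)]
Adding exponents of each base unit: kg: 1, m: 2, s: -3
SI base units of electrical power: kg·m²/s³

Answer: kg·m²/s³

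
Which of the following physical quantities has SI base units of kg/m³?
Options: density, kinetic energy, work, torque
Checking the SI base units of each option:
  density (ρ = m/V): kg/m³  ✓ matches
  kinetic energy (E = ½mv²): kg·m²/s²  ✗
  work (W = Fd): kg·m²/s²  ✗
  torque (τ = Fr): kg·m²/s²  ✗

Only density has units kg/m³.

Answer: density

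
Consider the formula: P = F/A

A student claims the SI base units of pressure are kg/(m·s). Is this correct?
Units of each symbol in P = F/A:
  F (force): kg·m/s²
  A (area): m²  → in the denominator, contributes 1/m²

Multiplying the contributions: [kg·m/s²] · [1/m²]
Adding exponents of each base unit: kg: 1, m: -1, s: -2
SI base units of pressure: kg/(m·s²)

The claimed units kg/(m·s) (exponents kg: 1, m: -1, s: -1) do not match the derived units kg/(m·s²) (exponents kg: 1, m: -1, s: -2), so the claim is incorrect.

Answer: No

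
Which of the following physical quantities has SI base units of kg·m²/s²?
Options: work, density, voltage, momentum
Checking the SI base units of each option:
  work (W = Fd): kg·m²/s²  ✓ matches
  density (ρ = m/V): kg/m³  ✗
  voltage (V = IR): kg·m²/(s³·A)  ✗
  momentum (p = mv): kg·m/s  ✗

Only work has units kg·m²/s².

Answer: work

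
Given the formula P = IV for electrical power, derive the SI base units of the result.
Units of each symbol in P = IV:
  I (current): A
  V (voltage, in volts): kg·m²/(s³·A)

Multiplying the contributions: [A] · [kg·m²/(s³·A)]
Adding exponents of each base unit: kg: 1, m: 2, s: -3
SI base units of electrical power: kg·m²/s³

Answer: kg·m²/s³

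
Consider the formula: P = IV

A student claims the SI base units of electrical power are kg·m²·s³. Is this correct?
Units of each symbol in P = IV:
  I (current): A
  V (voltage, in volts): kg·m²/(s³·A)

Multiplying the contributions: [A] · [kg·m²/(s³·A)]
Adding exponents of each base unit: kg: 1, m: 2, s: -3
SI base units of electrical power: kg·m²/s³

The claimed units kg·m²·s³ (exponents kg: 1, m: 2, s: 3) do not match the derived units kg·m²/s³ (exponents kg: 1, m: 2, s: -3), so the claim is incorrect.

Answer: No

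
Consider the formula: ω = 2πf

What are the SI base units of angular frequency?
Units of each symbol in ω = 2πf:
  f (frequency): 1/s
  The factor 2π is dimensionless.

Multiplying the contributions: [1/s]
Adding exponents of each base unit: s: -1
SI base units of angular frequency: 1/s

Answer: 1/s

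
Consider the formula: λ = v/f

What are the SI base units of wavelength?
Units of each symbol in λ = v/f:
  v (wave speed): m/s
  f (frequency): 1/s  → in the denominator, contributes s

Multiplying the contributions: [m/s] · [s]
Adding exponents of each base unit: m: 1
SI base units of wavelength: m

Answer: m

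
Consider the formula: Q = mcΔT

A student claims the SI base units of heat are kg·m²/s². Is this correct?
Units of each symbol in Q = mcΔT:
  m (mass): kg
  c (specific heat capacity, in J/(kg·K)): m²/(s²·K)
  ΔT (temperature change): K

Multiplying the contributions: [kg] · [m²/(s²·K)] · [K]
Adding exponents of each base unit: kg: 1, m: 2, s: -2
SI base units of heat: kg·m²/s²

The claimed units kg·m²/s² match the derived units, so the claim is correct.

Answer: Yes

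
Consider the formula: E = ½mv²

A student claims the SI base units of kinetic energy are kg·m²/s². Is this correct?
Units of each symbol in E = ½mv²:
  m (mass): kg
  v (speed): m/s  → to the power 2, contributes m²/s²
  The factor ½ is dimensionless.

Multiplying the contributions: [kg] · [m²/s²]
Adding exponents of each base unit: kg: 1, m: 2, s: -2
SI base units of kinetic energy: kg·m²/s²

The claimed units kg·m²/s² match the derived units, so the claim is correct.

Answer: Yes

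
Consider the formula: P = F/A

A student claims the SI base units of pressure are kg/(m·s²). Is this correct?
Units of each symbol in P = F/A:
  F (force): kg·m/s²
  A (area): m²  → in the denominator, contributes 1/m²

Multiplying the contributions: [kg·m/s²] · [1/m²]
Adding exponents of each base unit: kg: 1, m: -1, s: -2
SI base units of pressure: kg/(m·s²)

The claimed units kg/(m·s²) match the derived units, so the claim is correct.

Answer: Yes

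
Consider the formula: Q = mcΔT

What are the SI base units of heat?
Units of each symbol in Q = mcΔT:
  m (mass): kg
  c (specific heat capacity, in J/(kg·K)): m²/(s²·K)
  ΔT (temperature change): K

Multiplying the contributions: [kg] · [m²/(s²·K)] · [K]
Adding exponents of each base unit: kg: 1, m: 2, s: -2
SI base units of heat: kg·m²/s²

Answer: kg·m²/s²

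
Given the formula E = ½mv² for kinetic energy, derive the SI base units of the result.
Units of each symbol in E = ½mv²:
  m (mass): kg
  v (speed): m/s  → to the power 2, contributes m²/s²
  The factor ½ is dimensionless.

Multiplying the contributions: [kg] · [m²/s²]
Adding exponents of each base unit: kg: 1, m: 2, s: -2
SI base units of kinetic energy: kg·m²/s²

Answer: kg·m²/s²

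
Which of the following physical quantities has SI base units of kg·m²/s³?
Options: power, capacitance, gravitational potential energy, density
Checking the SI base units of each option:
  power (P = W/t): kg·m²/s³  ✓ matches
  capacitance (C = Q/V): s⁴·A²/(kg·m²)  ✗
  gravitational potential energy (U = -GMm/r): kg·m²/s²  ✗
  density (ρ = m/V): kg/m³  ✗

Only power has units kg·m²/s³.

Answer: power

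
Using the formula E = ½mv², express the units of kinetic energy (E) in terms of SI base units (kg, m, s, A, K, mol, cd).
Units of each symbol in E = ½mv²:
  m (mass): kg
  v (speed): m/s  → to the power 2, contributes m²/s²
  The factor ½ is dimensionless.

Multiplying the contributions: [kg] · [m²/s²]
Adding exponents of each base unit: kg: 1, m: 2, s: -2
SI base units of kinetic energy: kg·m²/s²

Answer: kg·m²/s²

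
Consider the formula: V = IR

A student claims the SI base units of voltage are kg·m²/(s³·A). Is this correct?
Units of each symbol in V = IR:
  I (current): A
  R (resistance, in ohms): kg·m²/(s³·A²)

Multiplying the contributions: [A] · [kg·m²/(s³·A²)]
Adding exponents of each base unit: kg: 1, m: 2, s: -3, A: -1
SI base units of voltage: kg·m²/(s³·A)

The claimed units kg·m²/(s³·A) match the derived units, so the claim is correct.

Answer: Yes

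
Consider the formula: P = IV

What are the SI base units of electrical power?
Units of each symbol in P = IV:
  I (current): A
  V (voltage, in volts): kg·m²/(s³·A)

Multiplying the contributions: [A] · [kg·m²/(s³·A)]
Adding exponents of each base unit: kg: 1, m: 2, s: -3
SI base units of electrical power: kg·m²/s³

Answer: kg·m²/s³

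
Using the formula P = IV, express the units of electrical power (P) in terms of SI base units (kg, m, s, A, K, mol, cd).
Units of each symbol in P = IV:
  I (current): A
  V (voltage, in volts): kg·m²/(s³·A)

Multiplying the contributions: [A] · [kg·m²/(s³·A)]
Adding exponents of each base unit: kg: 1, m: 2, s: -3
SI base units of electrical power: kg·m²/s³

Answer: kg·m²/s³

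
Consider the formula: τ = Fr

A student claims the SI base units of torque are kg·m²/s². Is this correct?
Units of each symbol in τ = Fr:
  F (force): kg·m/s²
  r (lever arm): m

Multiplying the contributions: [kg·m/s²] · [m]
Adding exponents of each base unit: kg: 1, m: 2, s: -2
SI base units of torque: kg·m²/s²

The claimed units kg·m²/s² match the derived units, so the claim is correct.

Answer: Yes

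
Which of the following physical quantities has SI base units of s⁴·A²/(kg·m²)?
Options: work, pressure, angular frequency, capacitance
Checking the SI base units of each option:
  work (W = Fd): kg·m²/s²  ✗
  pressure (P = F/A): kg/(m·s²)  ✗
  angular frequency (ω = 2πf): 1/s  ✗
  capacitance (C = Q/V): s⁴·A²/(kg·m²)  ✓ matches

Only capacitance has units s⁴·A²/(kg·m²).

Answer: capacitance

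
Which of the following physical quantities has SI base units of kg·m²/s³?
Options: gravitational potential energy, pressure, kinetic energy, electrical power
Checking the SI base units of each option:
  gravitational potential energy (U = -GMm/r): kg·m²/s²  ✗
  pressure (P = F/A): kg/(m·s²)  ✗
  kinetic energy (E = ½mv²): kg·m²/s²  ✗
  electrical power (P = IV): kg·m²/s³  ✓ matches

Only electrical power has units kg·m²/s³.

Answer: electrical power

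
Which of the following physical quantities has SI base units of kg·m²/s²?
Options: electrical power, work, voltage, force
Checking the SI base units of each option:
  electrical power (P = IV): kg·m²/s³  ✗
  work (W = Fd): kg·m²/s²  ✓ matches
  voltage (V = IR): kg·m²/(s³·A)  ✗
  force (F = ma): kg·m/s²  ✗

Only work has units kg·m²/s².

Answer: work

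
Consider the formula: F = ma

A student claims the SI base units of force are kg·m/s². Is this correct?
Units of each symbol in F = ma:
  m (mass): kg
  a (acceleration): m/s²

Multiplying the contributions: [kg] · [m/s²]
Adding exponents of each base unit: kg: 1, m: 1, s: -2
SI base units of force: kg·m/s²

The claimed units kg·m/s² match the derived units, so the claim is correct.

Answer: Yes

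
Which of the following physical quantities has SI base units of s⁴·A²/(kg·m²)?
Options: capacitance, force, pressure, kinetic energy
Checking the SI base units of each option:
  capacitance (C = Q/V): s⁴·A²/(kg·m²)  ✓ matches
  force (F = ma): kg·m/s²  ✗
  pressure (P = F/A): kg/(m·s²)  ✗
  kinetic energy (E = ½mv²): kg·m²/s²  ✗

Only capacitance has units s⁴·A²/(kg·m²).

Answer: capacitance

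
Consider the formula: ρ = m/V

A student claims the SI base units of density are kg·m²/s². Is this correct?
Units of each symbol in ρ = m/V:
  m (mass): kg
  V (volume): m³  → in the denominator, contributes 1/m³

Multiplying the contributions: [kg] · [1/m³]
Adding exponents of each base unit: kg: 1, m: -3
SI base units of density: kg/m³

The claimed units kg·m²/s² (exponents kg: 1, m: 2, s: -2) do not match the derived units kg/m³ (exponents kg: 1, m: -3), so the claim is incorrect.

Answer: No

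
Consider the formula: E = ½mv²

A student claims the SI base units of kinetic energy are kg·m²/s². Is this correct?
Units of each symbol in E = ½mv²:
  m (mass): kg
  v (speed): m/s  → to the power 2, contributes m²/s²
  The factor ½ is dimensionless.

Multiplying the contributions: [kg] · [m²/s²]
Adding exponents of each base unit: kg: 1, m: 2, s: -2
SI base units of kinetic energy: kg·m²/s²

The claimed units kg·m²/s² match the derived units, so the claim is correct.

Answer: Yes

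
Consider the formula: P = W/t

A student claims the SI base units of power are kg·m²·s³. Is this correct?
Units of each symbol in P = W/t:
  W (work): kg·m²/s²
  t (time): s  → in the denominator, contributes 1/s

Multiplying the contributions: [kg·m²/s²] · [1/s]
Adding exponents of each base unit: kg: 1, m: 2, s: -3
SI base units of power: kg·m²/s³

The claimed units kg·m²·s³ (exponents kg: 1, m: 2, s: 3) do not match the derived units kg·m²/s³ (exponents kg: 1, m: 2, s: -3), so the claim is incorrect.

Answer: No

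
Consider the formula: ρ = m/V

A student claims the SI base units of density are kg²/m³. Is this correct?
Units of each symbol in ρ = m/V:
  m (mass): kg
  V (volume): m³  → in the denominator, contributes 1/m³

Multiplying the contributions: [kg] · [1/m³]
Adding exponents of each base unit: kg: 1, m: -3
SI base units of density: kg/m³

The claimed units kg²/m³ (exponents kg: 2, m: -3) do not match the derived units kg/m³ (exponents kg: 1, m: -3), so the claim is incorrect.

Answer: No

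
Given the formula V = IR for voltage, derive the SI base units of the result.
Units of each symbol in V = IR:
  I (current): A
  R (resistance, in ohms): kg·m²/(s³·A²)

Multiplying the contributions: [A] · [kg·m²/(s³·A²)]
Adding exponents of each base unit: kg: 1, m: 2, s: -3, A: -1
SI base units of voltage: kg·m²/(s³·A)

Answer: kg·m²/(s³·A)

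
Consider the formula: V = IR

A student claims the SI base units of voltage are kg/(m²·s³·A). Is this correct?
Units of each symbol in V = IR:
  I (current): A
  R (resistance, in ohms): kg·m²/(s³·A²)

Multiplying the contributions: [A] · [kg·m²/(s³·A²)]
Adding exponents of each base unit: kg: 1, m: 2, s: -3, A: -1
SI base units of voltage: kg·m²/(s³·A)

The claimed units kg/(m²·s³·A) (exponents kg: 1, m: -2, s: -3, A: -1) do not match the derived units kg·m²/(s³·A) (exponents kg: 1, m: 2, s: -3, A: -1), so the claim is incorrect.

Answer: No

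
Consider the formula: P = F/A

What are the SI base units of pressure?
Units of each symbol in P = F/A:
  F (force): kg·m/s²
  A (area): m²  → in the denominator, contributes 1/m²

Multiplying the contributions: [kg·m/s²] · [1/m²]
Adding exponents of each base unit: kg: 1, m: -1, s: -2
SI base units of pressure: kg/(m·s²)

Answer: kg/(m·s²)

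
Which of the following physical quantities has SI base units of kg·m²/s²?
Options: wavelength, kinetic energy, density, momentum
Checking the SI base units of each option:
  wavelength (λ = v/f): m  ✗
  kinetic energy (E = ½mv²): kg·m²/s²  ✓ matches
  density (ρ = m/V): kg/m³  ✗
  momentum (p = mv): kg·m/s  ✗

Only kinetic energy has units kg·m²/s².

Answer: kinetic energy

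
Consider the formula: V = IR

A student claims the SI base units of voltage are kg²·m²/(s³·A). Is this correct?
Units of each symbol in V = IR:
  I (current): A
  R (resistance, in ohms): kg·m²/(s³·A²)

Multiplying the contributions: [A] · [kg·m²/(s³·A²)]
Adding exponents of each base unit: kg: 1, m: 2, s: -3, A: -1
SI base units of voltage: kg·m²/(s³·A)

The claimed units kg²·m²/(s³·A) (exponents kg: 2, m: 2, s: -3, A: -1) do not match the derived units kg·m²/(s³·A) (exponents kg: 1, m: 2, s: -3, A: -1), so the claim is incorrect.

Answer: No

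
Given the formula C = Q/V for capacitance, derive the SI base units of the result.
Units of each symbol in C = Q/V:
  Q (charge, in coulombs): s·A
  V (voltage, in volts): kg·m²/(s³·A)  → in the denominator, contributes s³·A/(kg·m²)

Multiplying the contributions: [s·A] · [s³·A/(kg·m²)]
Adding exponents of each base unit: kg: -1, m: -2, s: 4, A: 2
SI base units of capacitance: s⁴·A²/(kg·m²)

Answer: s⁴·A²/(kg·m²)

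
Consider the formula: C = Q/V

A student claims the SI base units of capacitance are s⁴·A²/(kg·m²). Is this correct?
Units of each symbol in C = Q/V:
  Q (charge, in coulombs): s·A
  V (voltage, in volts): kg·m²/(s³·A)  → in the denominator, contributes s³·A/(kg·m²)

Multiplying the contributions: [s·A] · [s³·A/(kg·m²)]
Adding exponents of each base unit: kg: -1, m: -2, s: 4, A: 2
SI base units of capacitance: s⁴·A²/(kg·m²)

The claimed units s⁴·A²/(kg·m²) match the derived units, so the claim is correct.

Answer: Yes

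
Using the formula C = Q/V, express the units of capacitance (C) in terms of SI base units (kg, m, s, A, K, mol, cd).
Units of each symbol in C = Q/V:
  Q (charge, in coulombs): s·A
  V (voltage, in volts): kg·m²/(s³·A)  → in the denominator, contributes s³·A/(kg·m²)

Multiplying the contributions: [s·A] · [s³·A/(kg·m²)]
Adding exponents of each base unit: kg: -1, m: -2, s: 4, A: 2
SI base units of capacitance: s⁴·A²/(kg·m²)

Answer: s⁴·A²/(kg·m²)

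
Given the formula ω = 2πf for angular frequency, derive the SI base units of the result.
Units of each symbol in ω = 2πf:
  f (frequency): 1/s
  The factor 2π is dimensionless.

Multiplying the contributions: [1/s]
Adding exponents of each base unit: s: -1
SI base units of angular frequency: 1/s

Answer: 1/s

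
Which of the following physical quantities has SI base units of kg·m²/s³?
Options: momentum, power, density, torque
Checking the SI base units of each option:
  momentum (p = mv): kg·m/s  ✗
  power (P = W/t): kg·m²/s³  ✓ matches
  density (ρ = m/V): kg/m³  ✗
  torque (τ = Fr): kg·m²/s²  ✗

Only power has units kg·m²/s³.

Answer: power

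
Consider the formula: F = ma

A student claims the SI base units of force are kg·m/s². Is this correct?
Units of each symbol in F = ma:
  m (mass): kg
  a (acceleration): m/s²

Multiplying the contributions: [kg] · [m/s²]
Adding exponents of each base unit: kg: 1, m: 1, s: -2
SI base units of force: kg·m/s²

The claimed units kg·m/s² match the derived units, so the claim is correct.

Answer: Yes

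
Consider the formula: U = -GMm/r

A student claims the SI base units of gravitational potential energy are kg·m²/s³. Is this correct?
Units of each symbol in U = -GMm/r:
  G (gravitational constant): m³/(kg·s²)
  M (mass): kg
  m (mass): kg
  r (distance): m  → in the denominator, contributes 1/m
  The minus sign does not affect the units.

Multiplying the contributions: [m³/(kg·s²)] · [kg] · [kg] · [1/m]
Adding exponents of each base unit: kg: 1, m: 2, s: -2
SI base units of gravitational potential energy: kg·m²/s²

The claimed units kg·m²/s³ (exponents kg: 1, m: 2, s: -3) do not match the derived units kg·m²/s² (exponents kg: 1, m: 2, s: -2), so the claim is incorrect.

Answer: No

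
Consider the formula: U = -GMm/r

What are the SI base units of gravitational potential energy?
Units of each symbol in U = -GMm/r:
  G (gravitational constant): m³/(kg·s²)
  M (mass): kg
  m (mass): kg
  r (distance): m  → in the denominator, contributes 1/m
  The minus sign does not affect the units.

Multiplying the contributions: [m³/(kg·s²)] · [kg] · [kg] · [1/m]
Adding exponents of each base unit: kg: 1, m: 2, s: -2
SI base units of gravitational potential energy: kg·m²/s²

Answer: kg·m²/s²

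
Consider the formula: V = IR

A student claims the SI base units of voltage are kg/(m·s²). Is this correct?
Units of each symbol in V = IR:
  I (current): A
  R (resistance, in ohms): kg·m²/(s³·A²)

Multiplying the contributions: [A] · [kg·m²/(s³·A²)]
Adding exponents of each base unit: kg: 1, m: 2, s: -3, A: -1
SI base units of voltage: kg·m²/(s³·A)

The claimed units kg/(m·s²) (exponents kg: 1, m: -1, s: -2) do not match the derived units kg·m²/(s³·A) (exponents kg: 1, m: 2, s: -3, A: -1), so the claim is incorrect.

Answer: No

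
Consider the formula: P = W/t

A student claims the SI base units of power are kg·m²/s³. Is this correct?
Units of each symbol in P = W/t:
  W (work): kg·m²/s²
  t (time): s  → in the denominator, contributes 1/s

Multiplying the contributions: [kg·m²/s²] · [1/s]
Adding exponents of each base unit: kg: 1, m: 2, s: -3
SI base units of power: kg·m²/s³

The claimed units kg·m²/s³ match the derived units, so the claim is correct.

Answer: Yes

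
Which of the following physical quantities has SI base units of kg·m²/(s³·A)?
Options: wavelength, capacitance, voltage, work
Checking the SI base units of each option:
  wavelength (λ = v/f): m  ✗
  capacitance (C = Q/V): s⁴·A²/(kg·m²)  ✗
  voltage (V = IR): kg·m²/(s³·A)  ✓ matches
  work (W = Fd): kg·m²/s²  ✗

Only voltage has units kg·m²/(s³·A).

Answer: voltage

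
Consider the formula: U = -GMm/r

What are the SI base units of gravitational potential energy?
Units of each symbol in U = -GMm/r:
  G (gravitational constant): m³/(kg·s²)
  M (mass): kg
  m (mass): kg
  r (distance): m  → in the denominator, contributes 1/m
  The minus sign does not affect the units.

Multiplying the contributions: [m³/(kg·s²)] · [kg] · [kg] · [1/m]
Adding exponents of each base unit: kg: 1, m: 2, s: -2
SI base units of gravitational potential energy: kg·m²/s²

Answer: kg·m²/s²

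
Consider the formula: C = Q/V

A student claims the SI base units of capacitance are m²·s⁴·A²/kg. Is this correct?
Units of each symbol in C = Q/V:
  Q (charge, in coulombs): s·A
  V (voltage, in volts): kg·m²/(s³·A)  → in the denominator, contributes s³·A/(kg·m²)

Multiplying the contributions: [s·A] · [s³·A/(kg·m²)]
Adding exponents of each base unit: kg: -1, m: -2, s: 4, A: 2
SI base units of capacitance: s⁴·A²/(kg·m²)

The claimed units m²·s⁴·A²/kg (exponents kg: -1, m: 2, s: 4, A: 2) do not match the derived units s⁴·A²/(kg·m²) (exponents kg: -1, m: -2, s: 4, A: 2), so the claim is incorrect.

Answer: No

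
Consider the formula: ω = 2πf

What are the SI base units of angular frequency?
Units of each symbol in ω = 2πf:
  f (frequency): 1/s
  The factor 2π is dimensionless.

Multiplying the contributions: [1/s]
Adding exponents of each base unit: s: -1
SI base units of angular frequency: 1/s

Answer: 1/s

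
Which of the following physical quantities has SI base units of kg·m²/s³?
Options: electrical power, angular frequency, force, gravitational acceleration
Checking the SI base units of each option:
  electrical power (P = IV): kg·m²/s³  ✓ matches
  angular frequency (ω = 2πf): 1/s  ✗
  force (F = ma): kg·m/s²  ✗
  gravitational acceleration (g = GM/r²): m/s²  ✗

Only electrical power has units kg·m²/s³.

Answer: electrical power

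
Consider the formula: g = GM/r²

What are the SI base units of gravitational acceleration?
Units of each symbol in g = GM/r²:
  G (gravitational constant): m³/(kg·s²)
  M (mass): kg
  r (distance): m  → to the power 2 in the denominator, contributes 1/m²

Multiplying the contributions: [m³/(kg·s²)] · [kg] · [1/m²]
Adding exponents of each base unit: m: 1, s: -2
SI base units of gravitational acceleration: m/s²

Answer: m/s²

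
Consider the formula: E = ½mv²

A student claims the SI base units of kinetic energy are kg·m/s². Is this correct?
Units of each symbol in E = ½mv²:
  m (mass): kg
  v (speed): m/s  → to the power 2, contributes m²/s²
  The factor ½ is dimensionless.

Multiplying the contributions: [kg] · [m²/s²]
Adding exponents of each base unit: kg: 1, m: 2, s: -2
SI base units of kinetic energy: kg·m²/s²

The claimed units kg·m/s² (exponents kg: 1, m: 1, s: -2) do not match the derived units kg·m²/s² (exponents kg: 1, m: 2, s: -2), so the claim is incorrect.

Answer: No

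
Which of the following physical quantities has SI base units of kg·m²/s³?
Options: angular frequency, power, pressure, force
Checking the SI base units of each option:
  angular frequency (ω = 2πf): 1/s  ✗
  power (P = W/t): kg·m²/s³  ✓ matches
  pressure (P = F/A): kg/(m·s²)  ✗
  force (F = ma): kg·m/s²  ✗

Only power has units kg·m²/s³.

Answer: power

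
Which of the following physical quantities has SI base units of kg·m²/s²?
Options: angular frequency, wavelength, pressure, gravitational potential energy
Checking the SI base units of each option:
  angular frequency (ω = 2πf): 1/s  ✗
  wavelength (λ = v/f): m  ✗
  pressure (P = F/A): kg/(m·s²)  ✗
  gravitational potential energy (U = -GMm/r): kg·m²/s²  ✓ matches

Only gravitational potential energy has units kg·m²/s².

Answer: gravitational potential energy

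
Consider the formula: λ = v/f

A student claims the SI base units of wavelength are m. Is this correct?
Units of each symbol in λ = v/f:
  v (wave speed): m/s
  f (frequency): 1/s  → in the denominator, contributes s

Multiplying the contributions: [m/s] · [s]
Adding exponents of each base unit: m: 1
SI base units of wavelength: m

The claimed units m match the derived units, so the claim is correct.

Answer: Yes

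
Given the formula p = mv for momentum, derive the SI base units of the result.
Units of each symbol in p = mv:
  m (mass): kg
  v (velocity): m/s

Multiplying the contributions: [kg] · [m/s]
Adding exponents of each base unit: kg: 1, m: 1, s: -1
SI base units of momentum: kg·m/s

Answer: kg·m/s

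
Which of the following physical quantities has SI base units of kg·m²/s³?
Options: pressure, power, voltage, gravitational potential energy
Checking the SI base units of each option:
  pressure (P = F/A): kg/(m·s²)  ✗
  power (P = W/t): kg·m²/s³  ✓ matches
  voltage (V = IR): kg·m²/(s³·A)  ✗
  gravitational potential energy (U = -GMm/r): kg·m²/s²  ✗

Only power has units kg·m²/s³.

Answer: power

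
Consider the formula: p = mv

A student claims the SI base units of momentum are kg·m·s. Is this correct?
Units of each symbol in p = mv:
  m (mass): kg
  v (velocity): m/s

Multiplying the contributions: [kg] · [m/s]
Adding exponents of each base unit: kg: 1, m: 1, s: -1
SI base units of momentum: kg·m/s

The claimed units kg·m·s (exponents kg: 1, m: 1, s: 1) do not match the derived units kg·m/s (exponents kg: 1, m: 1, s: -1), so the claim is incorrect.

Answer: No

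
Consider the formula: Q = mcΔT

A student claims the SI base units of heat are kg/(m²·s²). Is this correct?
Units of each symbol in Q = mcΔT:
  m (mass): kg
  c (specific heat capacity, in J/(kg·K)): m²/(s²·K)
  ΔT (temperature change): K

Multiplying the contributions: [kg] · [m²/(s²·K)] · [K]
Adding exponents of each base unit: kg: 1, m: 2, s: -2
SI base units of heat: kg·m²/s²

The claimed units kg/(m²·s²) (exponents kg: 1, m: -2, s: -2) do not match the derived units kg·m²/s² (exponents kg: 1, m: 2, s: -2), so the claim is incorrect.

Answer: No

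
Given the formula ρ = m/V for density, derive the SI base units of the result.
Units of each symbol in ρ = m/V:
  m (mass): kg
  V (volume): m³  → in the denominator, contributes 1/m³

Multiplying the contributions: [kg] · [1/m³]
Adding exponents of each base unit: kg: 1, m: -3
SI base units of density: kg/m³

Answer: kg/m³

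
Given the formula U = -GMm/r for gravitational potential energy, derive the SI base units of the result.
Units of each symbol in U = -GMm/r:
  G (gravitational constant): m³/(kg·s²)
  M (mass): kg
  m (mass): kg
  r (distance): m  → in the denominator, contributes 1/m
  The minus sign does not affect the units.

Multiplying the contributions: [m³/(kg·s²)] · [kg] · [kg] · [1/m]
Adding exponents of each base unit: kg: 1, m: 2, s: -2
SI base units of gravitational potential energy: kg·m²/s²

Answer: kg·m²/s²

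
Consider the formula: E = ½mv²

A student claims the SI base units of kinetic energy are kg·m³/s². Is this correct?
Units of each symbol in E = ½mv²:
  m (mass): kg
  v (speed): m/s  → to the power 2, contributes m²/s²
  The factor ½ is dimensionless.

Multiplying the contributions: [kg] · [m²/s²]
Adding exponents of each base unit: kg: 1, m: 2, s: -2
SI base units of kinetic energy: kg·m²/s²

The claimed units kg·m³/s² (exponents kg: 1, m: 3, s: -2) do not match the derived units kg·m²/s² (exponents kg: 1, m: 2, s: -2), so the claim is incorrect.

Answer: No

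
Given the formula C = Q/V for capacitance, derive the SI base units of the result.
Units of each symbol in C = Q/V:
  Q (charge, in coulombs): s·A
  V (voltage, in volts): kg·m²/(s³·A)  → in the denominator, contributes s³·A/(kg·m²)

Multiplying the contributions: [s·A] · [s³·A/(kg·m²)]
Adding exponents of each base unit: kg: -1, m: -2, s: 4, A: 2
SI base units of capacitance: s⁴·A²/(kg·m²)

Answer: s⁴·A²/(kg·m²)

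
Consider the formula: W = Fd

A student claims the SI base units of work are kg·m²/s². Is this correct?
Units of each symbol in W = Fd:
  F (force): kg·m/s²
  d (displacement): m

Multiplying the contributions: [kg·m/s²] · [m]
Adding exponents of each base unit: kg: 1, m: 2, s: -2
SI base units of work: kg·m²/s²

The claimed units kg·m²/s² match the derived units, so the claim is correct.

Answer: Yes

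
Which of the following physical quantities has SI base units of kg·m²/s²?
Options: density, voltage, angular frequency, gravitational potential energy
Checking the SI base units of each option:
  density (ρ = m/V): kg/m³  ✗
  voltage (V = IR): kg·m²/(s³·A)  ✗
  angular frequency (ω = 2πf): 1/s  ✗
  gravitational potential energy (U = -GMm/r): kg·m²/s²  ✓ matches

Only gravitational potential energy has units kg·m²/s².

Answer: gravitational potential energy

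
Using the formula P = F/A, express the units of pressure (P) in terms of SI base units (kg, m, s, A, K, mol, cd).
Units of each symbol in P = F/A:
  F (force): kg·m/s²
  A (area): m²  → in the denominator, contributes 1/m²

Multiplying the contributions: [kg·m/s²] · [1/m²]
Adding exponents of each base unit: kg: 1, m: -1, s: -2
SI base units of pressure: kg/(m·s²)

Answer: kg/(m·s²)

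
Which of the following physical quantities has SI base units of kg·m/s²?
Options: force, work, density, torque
Checking the SI base units of each option:
  force (F = ma): kg·m/s²  ✓ matches
  work (W = Fd): kg·m²/s²  ✗
  density (ρ = m/V): kg/m³  ✗
  torque (τ = Fr): kg·m²/s²  ✗

Only force has units kg·m/s².

Answer: force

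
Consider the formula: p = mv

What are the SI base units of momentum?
Units of each symbol in p = mv:
  m (mass): kg
  v (velocity): m/s

Multiplying the contributions: [kg] · [m/s]
Adding exponents of each base unit: kg: 1, m: 1, s: -1
SI base units of momentum: kg·m/s

Answer: kg·m/s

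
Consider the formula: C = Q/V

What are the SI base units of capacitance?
Units of each symbol in C = Q/V:
  Q (charge, in coulombs): s·A
  V (voltage, in volts): kg·m²/(s³·A)  → in the denominator, contributes s³·A/(kg·m²)

Multiplying the contributions: [s·A] · [s³·A/(kg·m²)]
Adding exponents of each base unit: kg: -1, m: -2, s: 4, A: 2
SI base units of capacitance: s⁴·A²/(kg·m²)

Answer: s⁴·A²/(kg·m²)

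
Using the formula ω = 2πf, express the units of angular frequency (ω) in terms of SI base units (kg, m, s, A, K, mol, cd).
Units of each symbol in ω = 2πf:
  f (frequency): 1/s
  The factor 2π is dimensionless.

Multiplying the contributions: [1/s]
Adding exponents of each base unit: s: -1
SI base units of angular frequency: 1/s

Answer: 1/s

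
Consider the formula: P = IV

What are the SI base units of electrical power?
Units of each symbol in P = IV:
  I (current): A
  V (voltage, in volts): kg·m²/(s³·A)

Multiplying the contributions: [A] · [kg·m²/(s³·A)]
Adding exponents of each base unit: kg: 1, m: 2, s: -3
SI base units of electrical power: kg·m²/s³

Answer: kg·m²/s³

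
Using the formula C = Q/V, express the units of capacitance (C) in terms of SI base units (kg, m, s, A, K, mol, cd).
Units of each symbol in C = Q/V:
  Q (charge, in coulombs): s·A
  V (voltage, in volts): kg·m²/(s³·A)  → in the denominator, contributes s³·A/(kg·m²)

Multiplying the contributions: [s·A] · [s³·A/(kg·m²)]
Adding exponents of each base unit: kg: -1, m: -2, s: 4, A: 2
SI base units of capacitance: s⁴·A²/(kg·m²)

Answer: s⁴·A²/(kg·m²)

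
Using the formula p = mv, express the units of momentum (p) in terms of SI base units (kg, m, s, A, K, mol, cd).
Units of each symbol in p = mv:
  m (mass): kg
  v (velocity): m/s

Multiplying the contributions: [kg] · [m/s]
Adding exponents of each base unit: kg: 1, m: 1, s: -1
SI base units of momentum: kg·m/s

Answer: kg·m/s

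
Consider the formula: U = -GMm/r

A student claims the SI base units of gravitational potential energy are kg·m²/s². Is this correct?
Units of each symbol in U = -GMm/r:
  G (gravitational constant): m³/(kg·s²)
  M (mass): kg
  m (mass): kg
  r (distance): m  → in the denominator, contributes 1/m
  The minus sign does not affect the units.

Multiplying the contributions: [m³/(kg·s²)] · [kg] · [kg] · [1/m]
Adding exponents of each base unit: kg: 1, m: 2, s: -2
SI base units of gravitational potential energy: kg·m²/s²

The claimed units kg·m²/s² match the derived units, so the claim is correct.

Answer: Yes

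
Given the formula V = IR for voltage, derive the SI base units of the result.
Units of each symbol in V = IR:
  I (current): A
  R (resistance, in ohms): kg·m²/(s³·A²)

Multiplying the contributions: [A] · [kg·m²/(s³·A²)]
Adding exponents of each base unit: kg: 1, m: 2, s: -3, A: -1
SI base units of voltage: kg·m²/(s³·A)

Answer: kg·m²/(s³·A)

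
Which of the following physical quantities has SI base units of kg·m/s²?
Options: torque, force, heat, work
Checking the SI base units of each option:
  torque (τ = Fr): kg·m²/s²  ✗
  force (F = ma): kg·m/s²  ✓ matches
  heat (Q = mcΔT): kg·m²/s²  ✗
  work (W = Fd): kg·m²/s²  ✗

Only force has units kg·m/s².

Answer: force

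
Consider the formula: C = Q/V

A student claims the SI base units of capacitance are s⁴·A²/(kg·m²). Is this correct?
Units of each symbol in C = Q/V:
  Q (charge, in coulombs): s·A
  V (voltage, in volts): kg·m²/(s³·A)  → in the denominator, contributes s³·A/(kg·m²)

Multiplying the contributions: [s·A] · [s³·A/(kg·m²)]
Adding exponents of each base unit: kg: -1, m: -2, s: 4, A: 2
SI base units of capacitance: s⁴·A²/(kg·m²)

The claimed units s⁴·A²/(kg·m²) match the derived units, so the claim is correct.

Answer: Yes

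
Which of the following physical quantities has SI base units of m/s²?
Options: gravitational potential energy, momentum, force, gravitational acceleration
Checking the SI base units of each option:
  gravitational potential energy (U = -GMm/r): kg·m²/s²  ✗
  momentum (p = mv): kg·m/s  ✗
  force (F = ma): kg·m/s²  ✗
  gravitational acceleration (g = GM/r²): m/s²  ✓ matches

Only gravitational acceleration has units m/s².

Answer: gravitational acceleration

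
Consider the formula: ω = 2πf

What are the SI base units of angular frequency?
Units of each symbol in ω = 2πf:
  f (frequency): 1/s
  The factor 2π is dimensionless.

Multiplying the contributions: [1/s]
Adding exponents of each base unit: s: -1
SI base units of angular frequency: 1/s

Answer: 1/s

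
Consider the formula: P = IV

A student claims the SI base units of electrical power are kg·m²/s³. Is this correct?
Units of each symbol in P = IV:
  I (current): A
  V (voltage, in volts): kg·m²/(s³·A)

Multiplying the contributions: [A] · [kg·m²/(s³·A)]
Adding exponents of each base unit: kg: 1, m: 2, s: -3
SI base units of electrical power: kg·m²/s³

The claimed units kg·m²/s³ match the derived units, so the claim is correct.

Answer: Yes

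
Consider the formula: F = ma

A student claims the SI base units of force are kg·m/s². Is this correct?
Units of each symbol in F = ma:
  m (mass): kg
  a (acceleration): m/s²

Multiplying the contributions: [kg] · [m/s²]
Adding exponents of each base unit: kg: 1, m: 1, s: -2
SI base units of force: kg·m/s²

The claimed units kg·m/s² match the derived units, so the claim is correct.

Answer: Yes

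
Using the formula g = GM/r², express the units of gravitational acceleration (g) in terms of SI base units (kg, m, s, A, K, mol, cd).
Units of each symbol in g = GM/r²:
  G (gravitational constant): m³/(kg·s²)
  M (mass): kg
  r (distance): m  → to the power 2 in the denominator, contributes 1/m²

Multiplying the contributions: [m³/(kg·s²)] · [kg] · [1/m²]
Adding exponents of each base unit: m: 1, s: -2
SI base units of gravitational acceleration: m/s²

Answer: m/s²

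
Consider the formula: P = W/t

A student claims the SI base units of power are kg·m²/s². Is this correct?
Units of each symbol in P = W/t:
  W (work): kg·m²/s²
  t (time): s  → in the denominator, contributes 1/s

Multiplying the contributions: [kg·m²/s²] · [1/s]
Adding exponents of each base unit: kg: 1, m: 2, s: -3
SI base units of power: kg·m²/s³

The claimed units kg·m²/s² (exponents kg: 1, m: 2, s: -2) do not match the derived units kg·m²/s³ (exponents kg: 1, m: 2, s: -3), so the claim is incorrect.

Answer: No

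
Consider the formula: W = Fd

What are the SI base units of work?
Units of each symbol in W = Fd:
  F (force): kg·m/s²
  d (displacement): m

Multiplying the contributions: [kg·m/s²] · [m]
Adding exponents of each base unit: kg: 1, m: 2, s: -2
SI base units of work: kg·m²/s²

Answer: kg·m²/s²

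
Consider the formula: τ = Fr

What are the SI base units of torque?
Units of each symbol in τ = Fr:
  F (force): kg·m/s²
  r (lever arm): m

Multiplying the contributions: [kg·m/s²] · [m]
Adding exponents of each base unit: kg: 1, m: 2, s: -2
SI base units of torque: kg·m²/s²

Answer: kg·m²/s²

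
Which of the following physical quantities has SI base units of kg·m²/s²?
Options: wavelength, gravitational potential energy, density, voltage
Checking the SI base units of each option:
  wavelength (λ = v/f): m  ✗
  gravitational potential energy (U = -GMm/r): kg·m²/s²  ✓ matches
  density (ρ = m/V): kg/m³  ✗
  voltage (V = IR): kg·m²/(s³·A)  ✗

Only gravitational potential energy has units kg·m²/s².

Answer: gravitational potential energy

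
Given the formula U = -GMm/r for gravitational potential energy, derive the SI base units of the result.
Units of each symbol in U = -GMm/r:
  G (gravitational constant): m³/(kg·s²)
  M (mass): kg
  m (mass): kg
  r (distance): m  → in the denominator, contributes 1/m
  The minus sign does not affect the units.

Multiplying the contributions: [m³/(kg·s²)] · [kg] · [kg] · [1/m]
Adding exponents of each base unit: kg: 1, m: 2, s: -2
SI base units of gravitational potential energy: kg·m²/s²

Answer: kg·m²/s²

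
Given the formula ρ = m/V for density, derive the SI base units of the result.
Units of each symbol in ρ = m/V:
  m (mass): kg
  V (volume): m³  → in the denominator, contributes 1/m³

Multiplying the contributions: [kg] · [1/m³]
Adding exponents of each base unit: kg: 1, m: -3
SI base units of density: kg/m³

Answer: kg/m³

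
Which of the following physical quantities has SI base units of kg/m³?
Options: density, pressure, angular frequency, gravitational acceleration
Checking the SI base units of each option:
  density (ρ = m/V): kg/m³  ✓ matches
  pressure (P = F/A): kg/(m·s²)  ✗
  angular frequency (ω = 2πf): 1/s  ✗
  gravitational acceleration (g = GM/r²): m/s²  ✗

Only density has units kg/m³.

Answer: density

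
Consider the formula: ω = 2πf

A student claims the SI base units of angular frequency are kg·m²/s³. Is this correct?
Units of each symbol in ω = 2πf:
  f (frequency): 1/s
  The factor 2π is dimensionless.

Multiplying the contributions: [1/s]
Adding exponents of each base unit: s: -1
SI base units of angular frequency: 1/s

The claimed units kg·m²/s³ (exponents kg: 1, m: 2, s: -3) do not match the derived units 1/s (exponents s: -1), so the claim is incorrect.

Answer: No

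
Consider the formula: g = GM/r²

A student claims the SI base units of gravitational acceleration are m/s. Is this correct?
Units of each symbol in g = GM/r²:
  G (gravitational constant): m³/(kg·s²)
  M (mass): kg
  r (distance): m  → to the power 2 in the denominator, contributes 1/m²

Multiplying the contributions: [m³/(kg·s²)] · [kg] · [1/m²]
Adding exponents of each base unit: m: 1, s: -2
SI base units of gravitational acceleration: m/s²

The claimed units m/s (exponents m: 1, s: -1) do not match the derived units m/s² (exponents m: 1, s: -2), so the claim is incorrect.

Answer: No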